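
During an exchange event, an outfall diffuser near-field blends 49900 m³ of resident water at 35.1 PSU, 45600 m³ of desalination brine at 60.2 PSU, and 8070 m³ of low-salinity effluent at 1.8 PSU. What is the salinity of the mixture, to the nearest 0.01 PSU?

Salt balance:
salt = 49,900×35.1 + 45,600×60.2 + 8,070×1.8 = 1,751,490 + 2,745,120 + 14,526 = 4,511,136
volume = 49,900 + 45,600 + 8,070 = 103,570 m³
S = 4,511,136 / 103,570 = 43.5564 PSU

43.56 PSU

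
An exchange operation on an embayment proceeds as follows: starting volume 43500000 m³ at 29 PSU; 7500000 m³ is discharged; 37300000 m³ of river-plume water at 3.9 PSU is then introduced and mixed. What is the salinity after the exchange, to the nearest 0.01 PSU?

Remaining after removal: 36,000,000 m³ at 29 PSU (salt = 1,044,000,000)
After addition: salt = 1,044,000,000 + 37,300,000×3.9 = 1,189,470,000; volume = 73,300,000 m³
S = 1,189,470,000 / 73,300,000 = 16.2274 PSU

16.23 PSU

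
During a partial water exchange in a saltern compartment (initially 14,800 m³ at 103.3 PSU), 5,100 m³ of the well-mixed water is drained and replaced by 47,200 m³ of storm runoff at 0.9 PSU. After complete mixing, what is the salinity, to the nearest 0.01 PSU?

Remaining after removal: 9,700 m³ at 103.3 PSU (salt = 1,002,010)
After addition: salt = 1,002,010 + 47,200×0.9 = 1,044,490; volume = 56,900 m³
S = 1,044,490 / 56,900 = 18.3566 PSU

18.36 PSU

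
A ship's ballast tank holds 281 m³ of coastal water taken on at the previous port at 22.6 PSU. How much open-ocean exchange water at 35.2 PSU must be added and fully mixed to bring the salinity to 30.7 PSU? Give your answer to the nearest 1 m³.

506 m³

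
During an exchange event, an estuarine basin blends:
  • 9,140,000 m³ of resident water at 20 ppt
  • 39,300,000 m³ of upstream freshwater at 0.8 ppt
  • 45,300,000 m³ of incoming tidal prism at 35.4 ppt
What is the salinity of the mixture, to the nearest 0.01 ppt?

19.39 ppt

Total salt / total volume:
salt = 9,140,000×20 + 39,300,000×0.8 + 45,300,000×35.4 = 182,800,000 + 31,440,000 + 1,603,620,000 = 1,817,860,000
volume = 9,140,000 + 39,300,000 + 45,300,000 = 93,740,000 m³
S = 1,817,860,000 / 93,740,000 = 19.3926 ppt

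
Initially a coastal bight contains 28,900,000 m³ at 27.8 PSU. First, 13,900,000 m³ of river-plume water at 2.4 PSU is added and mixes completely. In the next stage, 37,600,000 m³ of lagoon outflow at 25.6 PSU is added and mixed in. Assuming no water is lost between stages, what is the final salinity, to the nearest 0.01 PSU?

22.38 PSU

Mass of salt is conserved:
Initial salt = 28,900,000×27.8 = 803,420,000
After stage 1: salt = 803,420,000 + 13,900,000×2.4 = 836,780,000; volume = 42,800,000 m³; S = 19.551 PSU
After stage 2: salt = 836,780,000 + 37,600,000×25.6 = 1,799,340,000; volume = 80,400,000 m³
S = 1,799,340,000 / 80,400,000 = 22.3799 PSU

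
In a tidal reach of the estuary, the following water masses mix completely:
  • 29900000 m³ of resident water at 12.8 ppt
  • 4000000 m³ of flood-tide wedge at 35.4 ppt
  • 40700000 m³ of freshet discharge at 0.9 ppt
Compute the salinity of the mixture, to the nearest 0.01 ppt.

7.52 ppt

Conserving salt mass:
salt = 29,900,000×12.8 + 4,000,000×35.4 + 40,700,000×0.9 = 382,720,000 + 141,600,000 + 36,630,000 = 560,950,000
volume = 29,900,000 + 4,000,000 + 40,700,000 = 74,600,000 m³
S = 560,950,000 / 74,600,000 = 7.5194 ppt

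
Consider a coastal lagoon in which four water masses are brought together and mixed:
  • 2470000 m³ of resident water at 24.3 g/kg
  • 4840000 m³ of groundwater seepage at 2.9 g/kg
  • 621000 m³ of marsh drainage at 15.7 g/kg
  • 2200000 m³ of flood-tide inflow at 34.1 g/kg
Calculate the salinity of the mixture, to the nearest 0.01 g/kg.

15.68 g/kg

By conservation of dissolved salt,
salt = 2,470,000×24.3 + 4,840,000×2.9 + 621,000×15.7 + 2,200,000×34.1 = 60,021,000 + 14,036,000 + 9,749,700 + 75,020,000 = 158,826,700
volume = 2,470,000 + 4,840,000 + 621,000 + 2,200,000 = 10,131,000 m³
S = 158,826,700 / 10,131,000 = 15.6773 g/kg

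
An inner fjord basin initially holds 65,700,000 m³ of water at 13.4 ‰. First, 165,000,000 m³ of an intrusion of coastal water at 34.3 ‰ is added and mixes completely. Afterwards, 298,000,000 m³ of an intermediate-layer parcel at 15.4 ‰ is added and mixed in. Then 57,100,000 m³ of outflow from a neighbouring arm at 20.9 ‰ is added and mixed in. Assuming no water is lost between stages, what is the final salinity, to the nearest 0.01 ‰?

21.04 ‰

Conserving salt mass:
Initial salt = 65,700,000×13.4 = 880,380,000
After stage 1: salt = 880,380,000 + 165,000,000×34.3 = 6,539,880,000; volume = 230,700,000 m³; S = 28.348 ‰
After stage 2: salt = 6,539,880,000 + 298,000,000×15.4 = 11,129,080,000; volume = 528,700,000 m³; S = 21.05 ‰
After stage 3: salt = 11,129,080,000 + 57,100,000×20.9 = 12,322,470,000; volume = 585,800,000 m³
S = 12,322,470,000 / 585,800,000 = 21.0353 ‰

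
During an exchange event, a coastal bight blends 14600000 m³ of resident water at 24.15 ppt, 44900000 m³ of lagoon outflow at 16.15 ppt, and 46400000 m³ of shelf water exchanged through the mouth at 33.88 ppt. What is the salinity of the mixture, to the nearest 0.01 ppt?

25.02 ppt

Total salt / total volume:
salt = 14,600,000×24.15 + 44,900,000×16.15 + 46,400,000×33.88 = 352,590,000 + 725,135,000 + 1,572,032,000 = 2,649,757,000
volume = 14,600,000 + 44,900,000 + 46,400,000 = 105,900,000 m³
S = 2,649,757,000 / 105,900,000 = 25.0213 ppt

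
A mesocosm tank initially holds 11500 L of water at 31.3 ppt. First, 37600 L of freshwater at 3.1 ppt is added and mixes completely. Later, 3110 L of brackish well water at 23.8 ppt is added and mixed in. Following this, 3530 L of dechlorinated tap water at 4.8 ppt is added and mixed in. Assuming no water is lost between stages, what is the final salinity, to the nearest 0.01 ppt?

10.18 ppt

Total salt / total volume:
Initial salt = 11,500×31.3 = 359,950
After stage 1: salt = 359,950 + 37,600×3.1 = 476,510; volume = 49,100 L; S = 9.705 ppt
After stage 2: salt = 476,510 + 3,110×23.8 = 550,528; volume = 52,210 L; S = 10.544 ppt
After stage 3: salt = 550,528 + 3,530×4.8 = 567,472; volume = 55,740 L
S = 567,472 / 55,740 = 10.1807 ppt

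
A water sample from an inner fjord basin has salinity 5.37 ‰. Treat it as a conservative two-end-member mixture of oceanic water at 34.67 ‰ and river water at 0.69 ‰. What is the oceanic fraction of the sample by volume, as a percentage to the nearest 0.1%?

Let g be the oceanic fraction. Salt balance per unit volume:
g×34.67 + (1−g)×0.69 = 5.37
g = (5.37 − 0.69) / (34.67 − 0.69) = 4.68/33.98 = 0.1377

13.8%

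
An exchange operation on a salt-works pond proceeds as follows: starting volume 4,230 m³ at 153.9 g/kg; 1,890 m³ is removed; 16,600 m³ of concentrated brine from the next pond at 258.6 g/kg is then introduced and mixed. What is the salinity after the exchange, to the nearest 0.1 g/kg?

Remaining after removal: 2,340 m³ at 153.9 g/kg (salt = 360,126)
After addition: salt = 360,126 + 16,600×258.6 = 4,652,886; volume = 18,940 m³
S = 4,652,886 / 18,940 = 245.6645 g/kg

245.7 g/kg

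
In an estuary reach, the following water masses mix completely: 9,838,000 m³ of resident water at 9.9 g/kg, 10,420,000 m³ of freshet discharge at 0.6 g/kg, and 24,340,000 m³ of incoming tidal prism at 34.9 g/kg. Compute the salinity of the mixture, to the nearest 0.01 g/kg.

21.37 g/kg

By conservation of dissolved salt,
salt = 9,838,000×9.9 + 10,420,000×0.6 + 24,340,000×34.9 = 97,396,200 + 6,252,000 + 849,466,000 = 953,114,200
volume = 9,838,000 + 10,420,000 + 24,340,000 = 44,598,000 m³
S = 953,114,200 / 44,598,000 = 21.3712 g/kg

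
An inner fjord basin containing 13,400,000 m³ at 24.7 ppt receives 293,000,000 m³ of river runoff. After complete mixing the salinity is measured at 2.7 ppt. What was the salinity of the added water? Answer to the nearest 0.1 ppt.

Salt balance: 13,400,000×24.7 + 293,000,000×S = 306,400,000×2.7
330,980,000 + 293,000,000·S = 827,280,000
S = (827,280,000 − 330,980,000) / 293,000,000 = 1.6939 ppt

1.7 ppt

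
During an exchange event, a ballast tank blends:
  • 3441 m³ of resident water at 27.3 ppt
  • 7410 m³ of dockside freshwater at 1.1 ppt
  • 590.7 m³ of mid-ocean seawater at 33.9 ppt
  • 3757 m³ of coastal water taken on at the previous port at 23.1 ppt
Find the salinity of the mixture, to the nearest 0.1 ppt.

13.7 ppt

Conserving salt mass:
salt = 3,441×27.3 + 7,410×1.1 + 590.7×33.9 + 3,757×23.1 = 93,939.3 + 8,151 + 20,024.73 + 86,786.7 = 208,901.73
volume = 3,441 + 7,410 + 590.7 + 3,757 = 15,198.7 m³
S = 208,901.73 / 15,198.7 = 13.745 ppt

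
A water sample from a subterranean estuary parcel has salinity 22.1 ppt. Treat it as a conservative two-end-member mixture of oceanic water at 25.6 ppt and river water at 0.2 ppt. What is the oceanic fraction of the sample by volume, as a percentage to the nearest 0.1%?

86.2%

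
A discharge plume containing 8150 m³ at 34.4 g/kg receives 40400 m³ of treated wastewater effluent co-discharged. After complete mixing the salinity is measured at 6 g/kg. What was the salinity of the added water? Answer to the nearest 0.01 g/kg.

0.27 g/kg

Salt balance: 8,150×34.4 + 40,400×S = 48,550×6
280,360 + 40,400·S = 291,300
S = (291,300 − 280,360) / 40,400 = 0.2708 g/kg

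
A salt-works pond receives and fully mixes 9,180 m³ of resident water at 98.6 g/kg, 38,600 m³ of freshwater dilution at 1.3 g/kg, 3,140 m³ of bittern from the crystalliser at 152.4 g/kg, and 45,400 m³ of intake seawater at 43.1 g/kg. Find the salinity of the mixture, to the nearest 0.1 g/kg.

By conservation of dissolved salt,
salt = 9,180×98.6 + 38,600×1.3 + 3,140×152.4 + 45,400×43.1 = 905,148 + 50,180 + 478,536 + 1,956,740 = 3,390,604
volume = 9,180 + 38,600 + 3,140 + 45,400 = 96,320 m³
S = 3,390,604 / 96,320 = 35.201 g/kg

35.2 g/kg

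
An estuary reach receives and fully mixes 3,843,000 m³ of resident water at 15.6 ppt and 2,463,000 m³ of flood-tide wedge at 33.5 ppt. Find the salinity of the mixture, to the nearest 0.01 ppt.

22.59 ppt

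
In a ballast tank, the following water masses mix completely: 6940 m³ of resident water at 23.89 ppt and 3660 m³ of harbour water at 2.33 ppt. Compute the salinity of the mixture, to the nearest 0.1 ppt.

Salt balance:
salt = 6,940×23.89 + 3,660×2.33 = 165,796.6 + 8,527.8 = 174,324.4
volume = 6,940 + 3,660 = 10,600 m³
S = 174,324.4 / 10,600 = 16.446 ppt

16.4 ppt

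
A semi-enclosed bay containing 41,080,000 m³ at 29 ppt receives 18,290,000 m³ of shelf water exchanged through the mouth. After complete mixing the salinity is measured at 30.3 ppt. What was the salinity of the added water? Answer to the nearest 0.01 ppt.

33.22 ppt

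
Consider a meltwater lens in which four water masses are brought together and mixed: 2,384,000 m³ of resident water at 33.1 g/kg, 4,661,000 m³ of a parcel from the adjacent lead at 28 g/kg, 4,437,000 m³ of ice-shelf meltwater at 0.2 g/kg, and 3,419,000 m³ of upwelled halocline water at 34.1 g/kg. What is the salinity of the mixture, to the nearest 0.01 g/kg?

By conservation of dissolved salt,
salt = 2,384,000×33.1 + 4,661,000×28 + 4,437,000×0.2 + 3,419,000×34.1 = 78,910,400 + 130,508,000 + 887,400 + 116,587,900 = 326,893,700
volume = 2,384,000 + 4,661,000 + 4,437,000 + 3,419,000 = 14,901,000 m³
S = 326,893,700 / 14,901,000 = 21.9377 g/kg

21.94 g/kg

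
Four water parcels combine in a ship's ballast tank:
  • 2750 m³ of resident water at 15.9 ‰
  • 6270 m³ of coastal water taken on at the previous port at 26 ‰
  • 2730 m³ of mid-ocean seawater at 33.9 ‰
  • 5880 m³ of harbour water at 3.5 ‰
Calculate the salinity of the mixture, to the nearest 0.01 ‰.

18.14 ‰

Conserving salt mass:
salt = 2,750×15.9 + 6,270×26 + 2,730×33.9 + 5,880×3.5 = 43,725 + 163,020 + 92,547 + 20,580 = 319,872
volume = 2,750 + 6,270 + 2,730 + 5,880 = 17,630 m³
S = 319,872 / 17,630 = 18.1436 ‰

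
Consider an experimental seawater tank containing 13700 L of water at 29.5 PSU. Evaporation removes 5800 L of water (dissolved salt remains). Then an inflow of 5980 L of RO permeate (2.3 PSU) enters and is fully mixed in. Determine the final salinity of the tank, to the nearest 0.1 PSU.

After evaporation: salt = 13,700×29.5 = 404,150; volume = 13,700 − 5,800 = 7,900 L
After mixing: salt = 404,150 + 5,980×2.3 = 417,904; volume = 7,900 + 5,980 = 13,880 L
S = 417,904 / 13,880 = 30.1084 PSU

30.1 PSU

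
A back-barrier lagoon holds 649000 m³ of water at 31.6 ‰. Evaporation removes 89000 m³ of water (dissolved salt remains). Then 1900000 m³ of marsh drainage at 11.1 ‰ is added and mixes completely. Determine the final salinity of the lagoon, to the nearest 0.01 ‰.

16.91 ‰

After evaporation: salt = 649,000×31.6 = 20,508,400; volume = 649,000 − 89,000 = 560,000 m³
After mixing: salt = 20,508,400 + 1,900,000×11.1 = 41,598,400; volume = 560,000 + 1,900,000 = 2,460,000 m³
S = 41,598,400 / 2,460,000 = 16.9099 ‰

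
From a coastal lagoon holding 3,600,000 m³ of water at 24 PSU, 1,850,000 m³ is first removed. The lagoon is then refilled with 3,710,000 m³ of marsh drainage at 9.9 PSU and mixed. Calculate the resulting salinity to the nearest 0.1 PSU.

Remaining after removal: 1,750,000 m³ at 24 PSU (salt = 42,000,000)
After addition: salt = 42,000,000 + 3,710,000×9.9 = 78,729,000; volume = 5,460,000 m³
S = 78,729,000 / 5,460,000 = 14.4192 PSU

14.4 PSU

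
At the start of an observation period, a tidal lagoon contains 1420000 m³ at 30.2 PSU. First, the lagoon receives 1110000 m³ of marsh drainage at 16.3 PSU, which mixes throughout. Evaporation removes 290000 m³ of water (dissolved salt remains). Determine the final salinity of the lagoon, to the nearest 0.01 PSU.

27.22 PSU

After mixing: salt = 1,420,000×30.2 + 1,110,000×16.3 = 60,977,000; volume = 2,530,000 m³
After evaporation: salt unchanged = 60,977,000; volume = 2,530,000 − 290,000 = 2,240,000 m³
S = 60,977,000 / 2,240,000 = 27.2219 PSU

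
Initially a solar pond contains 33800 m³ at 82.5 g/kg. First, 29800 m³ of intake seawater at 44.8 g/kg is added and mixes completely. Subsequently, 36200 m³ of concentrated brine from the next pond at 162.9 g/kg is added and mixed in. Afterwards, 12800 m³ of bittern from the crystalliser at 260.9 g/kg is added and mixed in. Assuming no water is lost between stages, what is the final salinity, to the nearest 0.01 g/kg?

Mass of salt is conserved:
Initial salt = 33,800×82.5 = 2,788,500
After stage 1: salt = 2,788,500 + 29,800×44.8 = 4,123,540; volume = 63,600 m³; S = 64.836 g/kg
After stage 2: salt = 4,123,540 + 36,200×162.9 = 10,020,520; volume = 99,800 m³; S = 100.406 g/kg
After stage 3: salt = 10,020,520 + 12,800×260.9 = 13,360,040; volume = 112,600 m³
S = 13,360,040 / 112,600 = 118.6504 g/kg

118.65 g/kg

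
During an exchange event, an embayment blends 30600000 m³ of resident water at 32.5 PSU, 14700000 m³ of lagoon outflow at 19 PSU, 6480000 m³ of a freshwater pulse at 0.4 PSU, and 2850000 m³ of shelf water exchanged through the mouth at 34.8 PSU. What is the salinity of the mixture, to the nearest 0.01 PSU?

Salt balance:
salt = 30,600,000×32.5 + 14,700,000×19 + 6,480,000×0.4 + 2,850,000×34.8 = 994,500,000 + 279,300,000 + 2,592,000 + 99,180,000 = 1,375,572,000
volume = 30,600,000 + 14,700,000 + 6,480,000 + 2,850,000 = 54,630,000 m³
S = 1,375,572,000 / 54,630,000 = 25.1798 PSU

25.18 PSU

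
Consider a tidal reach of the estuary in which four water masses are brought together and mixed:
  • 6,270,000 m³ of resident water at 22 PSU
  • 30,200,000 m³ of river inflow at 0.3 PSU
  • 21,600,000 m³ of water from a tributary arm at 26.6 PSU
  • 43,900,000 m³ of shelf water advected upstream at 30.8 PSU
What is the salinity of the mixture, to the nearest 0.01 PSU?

20.34 PSU

Weighted by volume,
salt = 6,270,000×22 + 30,200,000×0.3 + 21,600,000×26.6 + 43,900,000×30.8 = 137,940,000 + 9,060,000 + 574,560,000 + 1,352,120,000 = 2,073,680,000
volume = 6,270,000 + 30,200,000 + 21,600,000 + 43,900,000 = 101,970,000 m³
S = 2,073,680,000 / 101,970,000 = 20.3362 PSU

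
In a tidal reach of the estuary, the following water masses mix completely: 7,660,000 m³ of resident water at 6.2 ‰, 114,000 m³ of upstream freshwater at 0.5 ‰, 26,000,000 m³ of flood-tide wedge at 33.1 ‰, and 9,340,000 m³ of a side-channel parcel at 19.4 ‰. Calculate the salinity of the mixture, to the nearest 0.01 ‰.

25.27 ‰

Conserving salt mass:
salt = 7,660,000×6.2 + 114,000×0.5 + 26,000,000×33.1 + 9,340,000×19.4 = 47,492,000 + 57,000 + 860,600,000 + 181,196,000 = 1,089,345,000
volume = 7,660,000 + 114,000 + 26,000,000 + 9,340,000 = 43,114,000 m³
S = 1,089,345,000 / 43,114,000 = 25.2666 ‰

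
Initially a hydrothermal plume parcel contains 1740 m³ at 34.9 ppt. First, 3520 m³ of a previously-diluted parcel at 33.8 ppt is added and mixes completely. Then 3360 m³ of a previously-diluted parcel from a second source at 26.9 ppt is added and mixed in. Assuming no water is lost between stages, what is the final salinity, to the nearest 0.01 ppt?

Total salt / total volume:
Initial salt = 1,740×34.9 = 60,726
After stage 1: salt = 60,726 + 3,520×33.8 = 179,702; volume = 5,260 m³; S = 34.164 ppt
After stage 2: salt = 179,702 + 3,360×26.9 = 270,086; volume = 8,620 m³
S = 270,086 / 8,620 = 31.3325 ppt

31.33 ppt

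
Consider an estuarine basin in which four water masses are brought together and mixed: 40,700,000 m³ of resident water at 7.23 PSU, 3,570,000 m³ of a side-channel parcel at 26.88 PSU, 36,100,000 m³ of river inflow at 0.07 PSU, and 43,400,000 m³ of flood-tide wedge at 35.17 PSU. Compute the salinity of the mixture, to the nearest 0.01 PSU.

15.51 PSU

Total salt / total volume:
salt = 40,700,000×7.23 + 3,570,000×26.88 + 36,100,000×0.07 + 43,400,000×35.17 = 294,261,000 + 95,961,600 + 2,527,000 + 1,526,378,000 = 1,919,127,600
volume = 40,700,000 + 3,570,000 + 36,100,000 + 43,400,000 = 123,770,000 m³
S = 1,919,127,600 / 123,770,000 = 15.5056 PSU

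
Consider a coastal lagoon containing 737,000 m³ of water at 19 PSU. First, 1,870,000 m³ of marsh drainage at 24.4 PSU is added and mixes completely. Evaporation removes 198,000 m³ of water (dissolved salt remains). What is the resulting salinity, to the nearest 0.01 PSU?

After mixing: salt = 737,000×19 + 1,870,000×24.4 = 59,631,000; volume = 2,607,000 m³
After evaporation: salt unchanged = 59,631,000; volume = 2,607,000 − 198,000 = 2,409,000 m³
S = 59,631,000 / 2,409,000 = 24.7534 PSU

24.75 PSU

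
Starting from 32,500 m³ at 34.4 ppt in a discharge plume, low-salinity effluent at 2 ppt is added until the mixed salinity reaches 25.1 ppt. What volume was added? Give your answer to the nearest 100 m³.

13100 m³

Salt balance: 32,500×34.4 + V×2 = (32,500+V)×25.1
1,118,000 + 2V = 815,750 + 25.1V
302,250 = 23.1V
V = 13,084.42 m³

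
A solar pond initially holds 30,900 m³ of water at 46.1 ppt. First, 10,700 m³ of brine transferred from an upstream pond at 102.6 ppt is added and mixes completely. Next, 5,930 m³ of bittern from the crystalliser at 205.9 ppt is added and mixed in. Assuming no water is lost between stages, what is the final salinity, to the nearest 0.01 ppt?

78.76 ppt

Mass of salt is conserved:
Initial salt = 30,900×46.1 = 1,424,490
After stage 1: salt = 1,424,490 + 10,700×102.6 = 2,522,310; volume = 41,600 m³; S = 60.632 ppt
After stage 2: salt = 2,522,310 + 5,930×205.9 = 3,743,297; volume = 47,530 m³
S = 3,743,297 / 47,530 = 78.7565 ppt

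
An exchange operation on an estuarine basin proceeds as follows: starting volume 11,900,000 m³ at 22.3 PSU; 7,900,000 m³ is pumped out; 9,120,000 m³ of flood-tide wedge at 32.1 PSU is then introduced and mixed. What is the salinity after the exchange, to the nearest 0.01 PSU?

29.11 PSU

Remaining after removal: 4,000,000 m³ at 22.3 PSU (salt = 89,200,000)
After addition: salt = 89,200,000 + 9,120,000×32.1 = 381,952,000; volume = 13,120,000 m³
S = 381,952,000 / 13,120,000 = 29.1122 PSU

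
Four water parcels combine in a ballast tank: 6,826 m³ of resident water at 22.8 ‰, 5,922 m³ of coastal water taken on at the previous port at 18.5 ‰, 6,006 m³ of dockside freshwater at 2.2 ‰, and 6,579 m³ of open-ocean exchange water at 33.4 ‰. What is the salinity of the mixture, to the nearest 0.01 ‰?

19.66 ‰

Total salt / total volume:
salt = 6,826×22.8 + 5,922×18.5 + 6,006×2.2 + 6,579×33.4 = 155,632.8 + 109,557 + 13,213.2 + 219,738.6 = 498,141.6
volume = 6,826 + 5,922 + 6,006 + 6,579 = 25,333 m³
S = 498,141.6 / 25,333 = 19.6637 ‰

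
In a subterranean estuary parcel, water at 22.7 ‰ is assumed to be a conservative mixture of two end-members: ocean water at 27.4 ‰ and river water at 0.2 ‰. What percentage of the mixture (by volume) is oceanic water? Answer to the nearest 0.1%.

82.7%

Let g be the oceanic fraction. Salt balance per unit volume:
g×27.4 + (1−g)×0.2 = 22.7
g = (22.7 − 0.2) / (27.4 − 0.2) = 22.5/27.2 = 0.8272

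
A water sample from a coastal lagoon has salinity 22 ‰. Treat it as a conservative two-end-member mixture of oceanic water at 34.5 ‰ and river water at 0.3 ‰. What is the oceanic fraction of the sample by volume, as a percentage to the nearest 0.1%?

Let g be the oceanic fraction. Salt balance per unit volume:
g×34.5 + (1−g)×0.3 = 22
g = (22 − 0.3) / (34.5 − 0.3) = 21.7/34.2 = 0.6345

63.5%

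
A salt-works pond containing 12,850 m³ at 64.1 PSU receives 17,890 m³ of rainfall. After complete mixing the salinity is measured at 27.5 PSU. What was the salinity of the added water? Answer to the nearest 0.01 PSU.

Salt balance: 12,850×64.1 + 17,890×S = 30,740×27.5
823,685 + 17,890·S = 845,350
S = (845,350 − 823,685) / 17,890 = 1.211 PSU

1.21 PSU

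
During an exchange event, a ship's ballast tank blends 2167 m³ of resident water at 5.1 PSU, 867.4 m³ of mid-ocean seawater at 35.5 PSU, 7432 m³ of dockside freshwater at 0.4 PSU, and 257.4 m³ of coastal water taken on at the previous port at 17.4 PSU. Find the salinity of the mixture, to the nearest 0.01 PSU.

4.60 PSU

Mass of salt is conserved:
salt = 2,167×5.1 + 867.4×35.5 + 7,432×0.4 + 257.4×17.4 = 11,051.7 + 30,792.7 + 2,972.8 + 4,478.76 = 49,295.96
volume = 2,167 + 867.4 + 7,432 + 257.4 = 10,723.8 m³
S = 49,295.96 / 10,723.8 = 4.5969 PSU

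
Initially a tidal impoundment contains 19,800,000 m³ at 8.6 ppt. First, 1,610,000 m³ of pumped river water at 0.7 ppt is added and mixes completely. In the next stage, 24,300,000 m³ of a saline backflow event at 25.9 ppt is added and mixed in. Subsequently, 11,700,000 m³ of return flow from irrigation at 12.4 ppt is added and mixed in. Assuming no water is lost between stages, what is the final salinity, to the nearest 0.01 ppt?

16.48 ppt

By conservation of dissolved salt,
Initial salt = 19,800,000×8.6 = 170,280,000
After stage 1: salt = 170,280,000 + 1,610,000×0.7 = 171,407,000; volume = 21,410,000 m³; S = 8.006 ppt
After stage 2: salt = 171,407,000 + 24,300,000×25.9 = 800,777,000; volume = 45,710,000 m³; S = 17.519 ppt
After stage 3: salt = 800,777,000 + 11,700,000×12.4 = 945,857,000; volume = 57,410,000 m³
S = 945,857,000 / 57,410,000 = 16.4755 ppt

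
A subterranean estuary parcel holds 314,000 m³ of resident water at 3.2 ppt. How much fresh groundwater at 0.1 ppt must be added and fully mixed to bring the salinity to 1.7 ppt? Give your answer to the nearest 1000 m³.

294000 m³

Salt balance: 314,000×3.2 + V×0.1 = (314,000+V)×1.7
1,004,800 + 0.1V = 533,800 + 1.7V
471,000 = 1.6V
V = 294,375 m³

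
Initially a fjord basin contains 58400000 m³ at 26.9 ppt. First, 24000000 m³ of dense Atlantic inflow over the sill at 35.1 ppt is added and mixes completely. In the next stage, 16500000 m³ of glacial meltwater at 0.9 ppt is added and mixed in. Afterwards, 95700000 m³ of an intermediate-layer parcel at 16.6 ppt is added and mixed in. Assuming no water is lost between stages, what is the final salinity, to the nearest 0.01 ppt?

20.64 ppt

Total salt / total volume:
Initial salt = 58,400,000×26.9 = 1,570,960,000
After stage 1: salt = 1,570,960,000 + 24,000,000×35.1 = 2,413,360,000; volume = 82,400,000 m³; S = 29.288 ppt
After stage 2: salt = 2,413,360,000 + 16,500,000×0.9 = 2,428,210,000; volume = 98,900,000 m³; S = 24.552 ppt
After stage 3: salt = 2,428,210,000 + 95,700,000×16.6 = 4,016,830,000; volume = 194,600,000 m³
S = 4,016,830,000 / 194,600,000 = 20.6415 ppt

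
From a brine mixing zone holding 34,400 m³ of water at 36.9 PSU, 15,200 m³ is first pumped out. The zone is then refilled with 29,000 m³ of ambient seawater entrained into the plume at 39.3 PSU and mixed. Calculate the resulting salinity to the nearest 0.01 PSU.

38.34 PSU

Remaining after removal: 19,200 m³ at 36.9 PSU (salt = 708,480)
After addition: salt = 708,480 + 29,000×39.3 = 1,848,180; volume = 48,200 m³
S = 1,848,180 / 48,200 = 38.344 PSU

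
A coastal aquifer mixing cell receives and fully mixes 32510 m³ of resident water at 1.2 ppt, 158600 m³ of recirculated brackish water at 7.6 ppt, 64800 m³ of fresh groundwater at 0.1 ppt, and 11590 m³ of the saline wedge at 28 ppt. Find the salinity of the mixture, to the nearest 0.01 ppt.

5.89 ppt

Conserving salt mass:
salt = 32,510×1.2 + 158,600×7.6 + 64,800×0.1 + 11,590×28 = 39,012 + 1,205,360 + 6,480 + 324,520 = 1,575,372
volume = 32,510 + 158,600 + 64,800 + 11,590 = 267,500 m³
S = 1,575,372 / 267,500 = 5.8892 ppt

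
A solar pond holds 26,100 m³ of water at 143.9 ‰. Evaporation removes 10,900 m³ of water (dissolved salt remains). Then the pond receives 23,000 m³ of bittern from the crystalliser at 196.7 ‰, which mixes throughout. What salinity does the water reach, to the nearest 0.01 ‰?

After evaporation: salt = 26,100×143.9 = 3,755,790; volume = 26,100 − 10,900 = 15,200 m³
After mixing: salt = 3,755,790 + 23,000×196.7 = 8,279,890; volume = 15,200 + 23,000 = 38,200 m³
S = 8,279,890 / 38,200 = 216.751 ‰

216.75 ‰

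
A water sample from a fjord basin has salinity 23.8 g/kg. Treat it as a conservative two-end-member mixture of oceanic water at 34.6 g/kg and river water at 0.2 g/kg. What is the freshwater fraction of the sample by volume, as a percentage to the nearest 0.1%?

Let f be the freshwater fraction. Salt balance per unit volume:
f×0.2 + (1−f)×34.6 = 23.8
f = (34.6 − 23.8) / (34.6 − 0.2) = 10.8/34.4 = 0.314

31.4%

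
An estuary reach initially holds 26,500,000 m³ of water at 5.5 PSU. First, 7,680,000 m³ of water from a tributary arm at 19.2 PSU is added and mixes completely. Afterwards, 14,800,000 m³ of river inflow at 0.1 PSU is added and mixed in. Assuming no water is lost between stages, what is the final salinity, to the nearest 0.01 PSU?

Total salt / total volume:
Initial salt = 26,500,000×5.5 = 145,750,000
After stage 1: salt = 145,750,000 + 7,680,000×19.2 = 293,206,000; volume = 34,180,000 m³; S = 8.578 PSU
After stage 2: salt = 293,206,000 + 14,800,000×0.1 = 294,686,000; volume = 48,980,000 m³
S = 294,686,000 / 48,980,000 = 6.0165 PSU

6.02 PSU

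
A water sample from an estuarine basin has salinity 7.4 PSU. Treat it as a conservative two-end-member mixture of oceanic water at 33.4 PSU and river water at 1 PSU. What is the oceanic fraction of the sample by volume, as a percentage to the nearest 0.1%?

19.8%

Let g be the oceanic fraction. Salt balance per unit volume:
g×33.4 + (1−g)×1 = 7.4
g = (7.4 − 1) / (33.4 − 1) = 6.4/32.4 = 0.1975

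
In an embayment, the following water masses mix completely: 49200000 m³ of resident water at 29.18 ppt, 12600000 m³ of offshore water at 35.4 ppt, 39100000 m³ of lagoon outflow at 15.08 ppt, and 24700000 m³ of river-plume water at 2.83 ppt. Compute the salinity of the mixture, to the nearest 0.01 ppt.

Total salt / total volume:
salt = 49,200,000×29.18 + 12,600,000×35.4 + 39,100,000×15.08 + 24,700,000×2.83 = 1,435,656,000 + 446,040,000 + 589,628,000 + 69,901,000 = 2,541,225,000
volume = 49,200,000 + 12,600,000 + 39,100,000 + 24,700,000 = 125,600,000 m³
S = 2,541,225,000 / 125,600,000 = 20.2327 ppt

20.23 ppt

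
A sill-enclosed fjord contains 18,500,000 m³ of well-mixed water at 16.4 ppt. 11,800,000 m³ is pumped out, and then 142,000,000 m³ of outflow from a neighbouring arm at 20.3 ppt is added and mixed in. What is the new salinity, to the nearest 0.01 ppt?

Remaining after removal: 6,700,000 m³ at 16.4 ppt (salt = 109,880,000)
After addition: salt = 109,880,000 + 142,000,000×20.3 = 2,992,480,000; volume = 148,700,000 m³
S = 2,992,480,000 / 148,700,000 = 20.1243 ppt

20.12 ppt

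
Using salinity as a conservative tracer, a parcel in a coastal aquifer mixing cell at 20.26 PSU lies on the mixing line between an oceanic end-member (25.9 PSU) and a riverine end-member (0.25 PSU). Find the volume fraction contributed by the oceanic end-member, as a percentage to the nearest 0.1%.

78.0%

Let g be the oceanic fraction. Salt balance per unit volume:
g×25.9 + (1−g)×0.25 = 20.26
g = (20.26 − 0.25) / (25.9 − 0.25) = 20.01/25.65 = 0.7801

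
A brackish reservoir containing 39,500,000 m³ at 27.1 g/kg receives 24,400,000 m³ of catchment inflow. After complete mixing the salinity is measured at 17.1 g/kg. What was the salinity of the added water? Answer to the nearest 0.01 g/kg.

0.91 g/kg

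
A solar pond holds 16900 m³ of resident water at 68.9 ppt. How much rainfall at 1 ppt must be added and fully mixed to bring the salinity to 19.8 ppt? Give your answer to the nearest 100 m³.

44100 m³

Salt balance: 16,900×68.9 + V×1 = (16,900+V)×19.8
1,164,410 + 1V = 334,620 + 19.8V
829,790 = 18.8V
V = 44,137.77 m³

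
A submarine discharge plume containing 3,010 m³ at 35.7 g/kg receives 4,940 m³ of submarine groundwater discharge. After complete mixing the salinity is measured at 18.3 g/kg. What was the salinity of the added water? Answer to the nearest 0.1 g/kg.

Salt balance: 3,010×35.7 + 4,940×S = 7,950×18.3
107,457 + 4,940·S = 145,485
S = (145,485 − 107,457) / 4,940 = 7.698 g/kg

7.7 g/kg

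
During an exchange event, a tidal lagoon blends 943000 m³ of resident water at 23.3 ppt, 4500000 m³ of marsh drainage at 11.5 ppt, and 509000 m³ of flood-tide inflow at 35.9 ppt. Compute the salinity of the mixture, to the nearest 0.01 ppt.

By conservation of dissolved salt,
salt = 943,000×23.3 + 4,500,000×11.5 + 509,000×35.9 = 21,971,900 + 51,750,000 + 18,273,100 = 91,995,000
volume = 943,000 + 4,500,000 + 509,000 = 5,952,000 m³
S = 91,995,000 / 5,952,000 = 15.4561 ppt

15.46 ppt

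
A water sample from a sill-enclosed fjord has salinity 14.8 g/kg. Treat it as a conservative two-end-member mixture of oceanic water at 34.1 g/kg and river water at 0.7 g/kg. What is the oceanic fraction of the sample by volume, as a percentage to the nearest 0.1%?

Let g be the oceanic fraction. Salt balance per unit volume:
g×34.1 + (1−g)×0.7 = 14.8
g = (14.8 − 0.7) / (34.1 − 0.7) = 14.1/33.4 = 0.4222

42.2%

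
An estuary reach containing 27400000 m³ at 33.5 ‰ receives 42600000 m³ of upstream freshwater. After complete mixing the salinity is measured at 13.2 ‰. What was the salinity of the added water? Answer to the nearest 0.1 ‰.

Salt balance: 27,400,000×33.5 + 42,600,000×S = 70,000,000×13.2
917,900,000 + 42,600,000·S = 924,000,000
S = (924,000,000 − 917,900,000) / 42,600,000 = 0.1432 ‰

0.1 ‰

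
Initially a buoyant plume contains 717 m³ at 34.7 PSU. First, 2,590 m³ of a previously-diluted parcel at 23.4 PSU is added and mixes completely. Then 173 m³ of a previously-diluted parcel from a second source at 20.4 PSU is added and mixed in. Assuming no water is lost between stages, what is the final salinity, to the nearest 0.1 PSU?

By conservation of dissolved salt,
Initial salt = 717×34.7 = 24,879.9
After stage 1: salt = 24,879.9 + 2,590×23.4 = 85,485.9; volume = 3,307 m³; S = 25.85 PSU
After stage 2: salt = 85,485.9 + 173×20.4 = 89,015.1; volume = 3,480 m³
S = 89,015.1 / 3,480 = 25.5791 PSU

25.6 PSU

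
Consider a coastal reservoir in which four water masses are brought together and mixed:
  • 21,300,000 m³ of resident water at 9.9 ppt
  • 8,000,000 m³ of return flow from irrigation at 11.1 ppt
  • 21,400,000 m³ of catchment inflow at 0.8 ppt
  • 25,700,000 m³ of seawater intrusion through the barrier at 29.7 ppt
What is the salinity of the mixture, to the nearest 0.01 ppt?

14.14 ppt

Mass of salt is conserved:
salt = 21,300,000×9.9 + 8,000,000×11.1 + 21,400,000×0.8 + 25,700,000×29.7 = 210,870,000 + 88,800,000 + 17,120,000 + 763,290,000 = 1,080,080,000
volume = 21,300,000 + 8,000,000 + 21,400,000 + 25,700,000 = 76,400,000 m³
S = 1,080,080,000 / 76,400,000 = 14.1372 ppt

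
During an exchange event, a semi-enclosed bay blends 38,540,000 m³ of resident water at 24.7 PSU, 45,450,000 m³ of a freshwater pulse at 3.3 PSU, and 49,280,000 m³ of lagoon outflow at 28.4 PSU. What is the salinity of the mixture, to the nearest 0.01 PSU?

Mass of salt is conserved:
salt = 38,540,000×24.7 + 45,450,000×3.3 + 49,280,000×28.4 = 951,938,000 + 149,985,000 + 1,399,552,000 = 2,501,475,000
volume = 38,540,000 + 45,450,000 + 49,280,000 = 133,270,000 m³
S = 2,501,475,000 / 133,270,000 = 18.77 PSU

18.77 PSU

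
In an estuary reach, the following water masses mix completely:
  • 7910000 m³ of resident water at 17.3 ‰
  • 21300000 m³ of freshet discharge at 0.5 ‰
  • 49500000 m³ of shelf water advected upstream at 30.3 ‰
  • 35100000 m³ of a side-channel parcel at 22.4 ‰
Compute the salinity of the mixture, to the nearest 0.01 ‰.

Salt balance:
salt = 7,910,000×17.3 + 21,300,000×0.5 + 49,500,000×30.3 + 35,100,000×22.4 = 136,843,000 + 10,650,000 + 1,499,850,000 + 786,240,000 = 2,433,583,000
volume = 7,910,000 + 21,300,000 + 49,500,000 + 35,100,000 = 113,810,000 m³
S = 2,433,583,000 / 113,810,000 = 21.3829 ‰

21.38 ‰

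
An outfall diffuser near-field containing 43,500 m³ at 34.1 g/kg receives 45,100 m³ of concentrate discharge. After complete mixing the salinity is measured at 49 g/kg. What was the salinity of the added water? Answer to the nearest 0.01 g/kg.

63.37 g/kg

Salt balance: 43,500×34.1 + 45,100×S = 88,600×49
1,483,350 + 45,100·S = 4,341,400
S = (4,341,400 − 1,483,350) / 45,100 = 63.3714 g/kg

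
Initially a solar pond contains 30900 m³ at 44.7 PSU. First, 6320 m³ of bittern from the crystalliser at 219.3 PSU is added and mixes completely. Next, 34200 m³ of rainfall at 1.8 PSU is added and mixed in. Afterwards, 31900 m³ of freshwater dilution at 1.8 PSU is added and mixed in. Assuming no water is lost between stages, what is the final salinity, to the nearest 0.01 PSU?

Salt balance:
Initial salt = 30,900×44.7 = 1,381,230
After stage 1: salt = 1,381,230 + 6,320×219.3 = 2,767,206; volume = 37,220 m³; S = 74.347 PSU
After stage 2: salt = 2,767,206 + 34,200×1.8 = 2,828,766; volume = 71,420 m³; S = 39.607 PSU
After stage 3: salt = 2,828,766 + 31,900×1.8 = 2,886,186; volume = 103,320 m³
S = 2,886,186 / 103,320 = 27.9344 PSU

27.93 PSU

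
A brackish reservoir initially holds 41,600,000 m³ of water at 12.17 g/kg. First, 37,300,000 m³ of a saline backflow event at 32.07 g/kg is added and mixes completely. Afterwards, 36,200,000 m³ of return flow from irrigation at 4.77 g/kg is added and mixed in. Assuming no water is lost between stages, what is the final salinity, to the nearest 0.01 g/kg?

Conserving salt mass:
Initial salt = 41,600,000×12.17 = 506,272,000
After stage 1: salt = 506,272,000 + 37,300,000×32.07 = 1,702,483,000; volume = 78,900,000 m³; S = 21.578 g/kg
After stage 2: salt = 1,702,483,000 + 36,200,000×4.77 = 1,875,157,000; volume = 115,100,000 m³
S = 1,875,157,000 / 115,100,000 = 16.2915 g/kg

16.29 g/kg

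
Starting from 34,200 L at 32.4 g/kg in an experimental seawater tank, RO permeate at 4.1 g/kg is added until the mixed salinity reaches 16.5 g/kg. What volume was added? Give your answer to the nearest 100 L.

43900 L

Salt balance: 34,200×32.4 + V×4.1 = (34,200+V)×16.5
1,108,080 + 4.1V = 564,300 + 16.5V
543,780 = 12.4V
V = 43,853.23 L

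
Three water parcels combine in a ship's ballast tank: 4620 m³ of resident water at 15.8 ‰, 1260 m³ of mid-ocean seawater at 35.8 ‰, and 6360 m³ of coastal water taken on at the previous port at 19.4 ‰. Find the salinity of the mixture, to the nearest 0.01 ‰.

19.73 ‰

Weighted by volume,
salt = 4,620×15.8 + 1,260×35.8 + 6,360×19.4 = 72,996 + 45,108 + 123,384 = 241,488
volume = 4,620 + 1,260 + 6,360 = 12,240 m³
S = 241,488 / 12,240 = 19.7294 ‰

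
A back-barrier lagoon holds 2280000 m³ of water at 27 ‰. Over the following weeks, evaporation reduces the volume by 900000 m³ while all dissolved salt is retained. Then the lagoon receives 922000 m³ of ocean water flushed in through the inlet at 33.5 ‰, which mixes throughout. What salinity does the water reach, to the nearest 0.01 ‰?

40.16 ‰

After evaporation: salt = 2,280,000×27 = 61,560,000; volume = 2,280,000 − 900,000 = 1,380,000 m³
After mixing: salt = 61,560,000 + 922,000×33.5 = 92,447,000; volume = 1,380,000 + 922,000 = 2,302,000 m³
S = 92,447,000 / 2,302,000 = 40.1594 ‰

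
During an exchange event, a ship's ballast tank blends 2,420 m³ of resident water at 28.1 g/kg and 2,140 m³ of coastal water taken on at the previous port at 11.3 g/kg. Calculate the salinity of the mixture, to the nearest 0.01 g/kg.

20.22 g/kg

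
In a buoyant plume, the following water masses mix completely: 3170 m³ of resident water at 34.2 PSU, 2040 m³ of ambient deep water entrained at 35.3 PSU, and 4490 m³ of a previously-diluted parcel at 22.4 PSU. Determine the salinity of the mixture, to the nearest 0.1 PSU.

Weighted by volume,
salt = 3,170×34.2 + 2,040×35.3 + 4,490×22.4 = 108,414 + 72,012 + 100,576 = 281,002
volume = 3,170 + 2,040 + 4,490 = 9,700 m³
S = 281,002 / 9,700 = 28.969 PSU

29.0 PSU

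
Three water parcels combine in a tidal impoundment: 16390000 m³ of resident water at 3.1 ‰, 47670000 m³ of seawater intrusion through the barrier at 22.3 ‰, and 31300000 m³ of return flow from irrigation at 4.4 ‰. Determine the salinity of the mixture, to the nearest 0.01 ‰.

13.12 ‰

Weighted by volume,
salt = 16,390,000×3.1 + 47,670,000×22.3 + 31,300,000×4.4 = 50,809,000 + 1,063,041,000 + 137,720,000 = 1,251,570,000
volume = 16,390,000 + 47,670,000 + 31,300,000 = 95,360,000 m³
S = 1,251,570,000 / 95,360,000 = 13.1247 ‰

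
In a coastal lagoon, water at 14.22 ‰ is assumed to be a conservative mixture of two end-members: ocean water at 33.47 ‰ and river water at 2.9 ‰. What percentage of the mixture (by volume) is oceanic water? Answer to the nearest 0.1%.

Let g be the oceanic fraction. Salt balance per unit volume:
g×33.47 + (1−g)×2.9 = 14.22
g = (14.22 − 2.9) / (33.47 − 2.9) = 11.32/30.57 = 0.3703

37.0%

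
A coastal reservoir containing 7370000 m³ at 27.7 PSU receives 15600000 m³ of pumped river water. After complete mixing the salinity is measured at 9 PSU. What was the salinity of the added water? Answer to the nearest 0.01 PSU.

0.17 PSU

Salt balance: 7,370,000×27.7 + 15,600,000×S = 22,970,000×9
204,149,000 + 15,600,000·S = 206,730,000
S = (206,730,000 − 204,149,000) / 15,600,000 = 0.1654 PSU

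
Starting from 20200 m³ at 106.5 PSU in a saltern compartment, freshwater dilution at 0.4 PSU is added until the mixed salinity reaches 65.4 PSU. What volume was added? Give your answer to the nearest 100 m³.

Salt balance: 20,200×106.5 + V×0.4 = (20,200+V)×65.4
2,151,300 + 0.4V = 1,321,080 + 65.4V
830,220 = 65V
V = 12,772.62 m³

12800 m³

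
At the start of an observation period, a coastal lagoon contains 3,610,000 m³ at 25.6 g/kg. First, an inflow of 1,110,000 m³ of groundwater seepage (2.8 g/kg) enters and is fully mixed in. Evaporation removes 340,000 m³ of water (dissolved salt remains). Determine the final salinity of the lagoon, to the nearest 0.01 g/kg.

After mixing: salt = 3,610,000×25.6 + 1,110,000×2.8 = 95,524,000; volume = 4,720,000 m³
After evaporation: salt unchanged = 95,524,000; volume = 4,720,000 − 340,000 = 4,380,000 m³
S = 95,524,000 / 4,380,000 = 21.8091 g/kg

21.81 g/kg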